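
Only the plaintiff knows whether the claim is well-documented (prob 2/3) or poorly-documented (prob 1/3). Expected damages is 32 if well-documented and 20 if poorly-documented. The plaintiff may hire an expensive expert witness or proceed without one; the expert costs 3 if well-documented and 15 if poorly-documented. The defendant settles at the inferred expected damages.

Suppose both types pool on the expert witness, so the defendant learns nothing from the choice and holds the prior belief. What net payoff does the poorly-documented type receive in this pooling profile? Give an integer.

13

Pooled settlement = 2/3·32 + 1/3·20 = 28.
poorly-documented pays cost 15 for the expert witness, so net payoff = 28 − 15 = 13.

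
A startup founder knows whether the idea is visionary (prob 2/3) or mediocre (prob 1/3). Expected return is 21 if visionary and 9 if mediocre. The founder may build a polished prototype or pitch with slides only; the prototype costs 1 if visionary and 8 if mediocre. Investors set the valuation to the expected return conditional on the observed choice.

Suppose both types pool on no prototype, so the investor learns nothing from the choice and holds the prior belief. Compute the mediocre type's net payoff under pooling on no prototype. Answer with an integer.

Pooled valuation = 2/3·21 + 1/3·9 = 17.
mediocre pays no cost for no prototype, so net payoff = 17.

17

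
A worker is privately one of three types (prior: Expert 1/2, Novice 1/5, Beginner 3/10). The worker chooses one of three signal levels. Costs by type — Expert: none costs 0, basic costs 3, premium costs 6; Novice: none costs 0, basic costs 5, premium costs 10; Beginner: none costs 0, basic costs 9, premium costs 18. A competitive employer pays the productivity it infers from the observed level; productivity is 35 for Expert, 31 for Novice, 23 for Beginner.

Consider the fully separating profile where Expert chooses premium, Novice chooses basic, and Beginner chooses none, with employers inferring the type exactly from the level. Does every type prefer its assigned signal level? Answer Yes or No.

Yes

Separating wages: premium → 35, basic → 31, none → 23.
Expert (assigned premium): none: 23 − 0 = 23; basic: 31 − 3 = 28; premium: 35 − 6 = 29. Expert stays.
Novice (assigned basic): none: 23 − 0 = 23; basic: 31 − 5 = 26; premium: 35 − 10 = 25. Novice stays.
Beginner (assigned none): none: 23 − 0 = 23; basic: 31 − 9 = 22; premium: 35 − 18 = 17. Beginner stays.
Every type prefers its assigned level; separation holds.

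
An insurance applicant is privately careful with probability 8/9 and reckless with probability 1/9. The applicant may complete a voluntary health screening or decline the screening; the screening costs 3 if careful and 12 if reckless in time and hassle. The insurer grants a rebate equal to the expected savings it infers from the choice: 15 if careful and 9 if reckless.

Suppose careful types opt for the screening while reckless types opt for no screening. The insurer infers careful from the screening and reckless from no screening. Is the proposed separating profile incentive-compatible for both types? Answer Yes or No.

Under these beliefs, the screening earns rebate 15 and no screening earns rebate 9.
careful: the screening nets 15 − 3 = 12; no screening nets 9. careful prefers the screening.
reckless: the screening nets 15 − 12 = 3; no screening nets 9. reckless prefers no screening.
Neither type deviates, so the separating profile is an equilibrium.

Yes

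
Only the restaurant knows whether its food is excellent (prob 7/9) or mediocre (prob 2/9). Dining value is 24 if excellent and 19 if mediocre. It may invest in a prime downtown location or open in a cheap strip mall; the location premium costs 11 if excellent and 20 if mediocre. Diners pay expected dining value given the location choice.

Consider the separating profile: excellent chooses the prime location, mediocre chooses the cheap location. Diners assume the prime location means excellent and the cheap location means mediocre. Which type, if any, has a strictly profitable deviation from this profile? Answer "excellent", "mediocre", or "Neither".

excellent

The prime location pays 24; the cheap location pays 19.
excellent: assigned the prime location, nets 24 − 11 = 13; deviating to the cheap location nets 19.
mediocre: assigned the cheap location, nets 19; deviating to the prime location nets 24 − 20 = 4.
The excellent type gains 6 by deviating.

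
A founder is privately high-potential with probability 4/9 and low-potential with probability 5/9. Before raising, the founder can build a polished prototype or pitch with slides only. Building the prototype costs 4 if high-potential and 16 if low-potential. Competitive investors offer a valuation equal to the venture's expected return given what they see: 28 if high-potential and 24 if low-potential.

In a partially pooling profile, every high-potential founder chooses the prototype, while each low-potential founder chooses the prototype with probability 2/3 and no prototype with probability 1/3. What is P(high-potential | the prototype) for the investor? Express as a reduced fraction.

6/11

P(the prototype) = (4/9)·1 + (5/9)·(2/3) = 22/27.
By Bayes' rule, P(high-potential | the prototype) = (4/9) / (22/27) = 6/11.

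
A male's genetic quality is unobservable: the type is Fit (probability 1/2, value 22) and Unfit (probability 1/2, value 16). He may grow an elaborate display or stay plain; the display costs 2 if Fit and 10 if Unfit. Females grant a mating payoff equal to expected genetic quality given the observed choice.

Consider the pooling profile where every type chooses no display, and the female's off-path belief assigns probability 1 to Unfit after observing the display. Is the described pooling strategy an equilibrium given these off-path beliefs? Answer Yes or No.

On path, the female holds the prior and pays 1/2·22 + 1/2·16 = 19. Off path (the display), believing Unfit, it pays 16.
Fit: no display nets 19; the display nets 16 − 2 = 14. Fit stays.
Unfit: no display nets 19; the display nets 16 − 10 = 6. Unfit stays.
No type deviates, so pooling is sustained.

Yes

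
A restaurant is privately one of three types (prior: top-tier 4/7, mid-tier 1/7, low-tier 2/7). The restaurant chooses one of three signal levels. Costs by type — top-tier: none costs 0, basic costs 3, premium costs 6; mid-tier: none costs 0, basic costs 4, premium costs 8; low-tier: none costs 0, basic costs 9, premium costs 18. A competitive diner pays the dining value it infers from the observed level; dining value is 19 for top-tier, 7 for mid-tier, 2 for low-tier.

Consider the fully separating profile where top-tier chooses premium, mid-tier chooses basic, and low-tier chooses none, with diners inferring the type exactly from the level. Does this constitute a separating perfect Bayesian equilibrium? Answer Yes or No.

No

Separating price premiums: premium → 19, basic → 7, none → 2.
top-tier (assigned premium): none: 2 − 0 = 2; basic: 7 − 3 = 4; premium: 19 − 6 = 13. top-tier stays.
mid-tier (assigned basic): none: 2 − 0 = 2; basic: 7 − 4 = 3; premium: 19 − 8 = 11. mid-tier prefers premium.
low-tier (assigned none): none: 2 − 0 = 2; basic: 7 − 9 = -2; premium: 19 − 18 = 1. low-tier stays.
At least one type deviates; the separating profile fails.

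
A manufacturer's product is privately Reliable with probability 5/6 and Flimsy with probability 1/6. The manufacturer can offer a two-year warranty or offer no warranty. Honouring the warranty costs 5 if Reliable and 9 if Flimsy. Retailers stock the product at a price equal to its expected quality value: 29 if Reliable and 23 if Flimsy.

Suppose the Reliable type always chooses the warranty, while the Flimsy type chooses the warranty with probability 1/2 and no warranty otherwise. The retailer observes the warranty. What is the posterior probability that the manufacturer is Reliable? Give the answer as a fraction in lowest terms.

10/11

P(the warranty) = (5/6)·1 + (1/6)·(1/2) = 11/12.
By Bayes' rule, P(Reliable | the warranty) = (5/6) / (11/12) = 10/11.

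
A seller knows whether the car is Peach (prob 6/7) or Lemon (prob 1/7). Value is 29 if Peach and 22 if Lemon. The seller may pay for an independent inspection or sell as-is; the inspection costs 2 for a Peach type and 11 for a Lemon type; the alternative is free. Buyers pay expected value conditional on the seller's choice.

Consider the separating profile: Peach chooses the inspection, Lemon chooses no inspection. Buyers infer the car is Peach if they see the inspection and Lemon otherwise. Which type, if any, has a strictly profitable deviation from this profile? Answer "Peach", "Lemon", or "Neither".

Neither

The inspection pays 29; no inspection pays 22.
Peach: assigned the inspection, nets 29 − 2 = 27; deviating to no inspection nets 22.
Lemon: assigned no inspection, nets 22; deviating to the inspection nets 29 − 11 = 18.
Both types strictly prefer their assigned action; no profitable deviation.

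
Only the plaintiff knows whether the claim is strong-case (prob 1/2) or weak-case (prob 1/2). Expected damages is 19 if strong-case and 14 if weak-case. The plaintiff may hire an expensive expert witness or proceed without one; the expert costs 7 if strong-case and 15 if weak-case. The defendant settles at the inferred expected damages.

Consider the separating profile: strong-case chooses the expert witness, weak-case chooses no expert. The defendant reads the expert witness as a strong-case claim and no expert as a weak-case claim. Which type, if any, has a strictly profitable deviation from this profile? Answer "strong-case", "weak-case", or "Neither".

strong-case

The expert witness pays 19; no expert pays 14.
strong-case: assigned the expert witness, nets 19 − 7 = 12; deviating to no expert nets 14.
weak-case: assigned no expert, nets 14; deviating to the expert witness nets 19 − 15 = 4.
The strong-case type gains 2 by deviating.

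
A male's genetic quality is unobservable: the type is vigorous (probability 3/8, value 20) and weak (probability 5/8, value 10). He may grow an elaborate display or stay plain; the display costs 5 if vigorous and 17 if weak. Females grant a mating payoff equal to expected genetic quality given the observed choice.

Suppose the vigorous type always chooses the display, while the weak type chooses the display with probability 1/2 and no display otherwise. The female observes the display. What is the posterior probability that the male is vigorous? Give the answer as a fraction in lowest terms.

6/11

P(the display) = (3/8)·1 + (5/8)·(1/2) = 11/16.
By Bayes' rule, P(vigorous | the display) = (3/8) / (11/16) = 6/11.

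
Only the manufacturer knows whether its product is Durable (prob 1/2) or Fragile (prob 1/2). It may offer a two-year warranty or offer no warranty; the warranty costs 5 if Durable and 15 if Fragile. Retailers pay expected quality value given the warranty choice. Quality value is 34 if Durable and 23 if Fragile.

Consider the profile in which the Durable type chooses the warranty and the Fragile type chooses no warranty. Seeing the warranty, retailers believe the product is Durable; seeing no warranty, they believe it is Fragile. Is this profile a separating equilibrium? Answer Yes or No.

Yes

Under these beliefs, the warranty earns price 34 and no warranty earns price 23.
Durable: the warranty nets 34 − 5 = 29; no warranty nets 23. Durable prefers the warranty.
Fragile: the warranty nets 34 − 15 = 19; no warranty nets 23. Fragile prefers no warranty.
Neither type deviates, so the separating profile is an equilibrium.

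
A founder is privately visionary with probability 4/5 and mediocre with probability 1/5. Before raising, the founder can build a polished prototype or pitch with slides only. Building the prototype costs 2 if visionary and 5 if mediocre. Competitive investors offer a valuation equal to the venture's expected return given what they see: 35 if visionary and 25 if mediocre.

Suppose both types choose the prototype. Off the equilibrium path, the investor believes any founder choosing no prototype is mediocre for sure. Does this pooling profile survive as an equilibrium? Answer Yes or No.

On path, the investor holds the prior and pays 4/5·35 + 1/5·25 = 33. Off path (no prototype), believing mediocre, it pays 25.
visionary: the prototype nets 33 − 2 = 31; no prototype nets 25. visionary stays.
mediocre: the prototype nets 33 − 5 = 28; no prototype nets 25. mediocre stays.
No type deviates, so pooling is sustained.

Yes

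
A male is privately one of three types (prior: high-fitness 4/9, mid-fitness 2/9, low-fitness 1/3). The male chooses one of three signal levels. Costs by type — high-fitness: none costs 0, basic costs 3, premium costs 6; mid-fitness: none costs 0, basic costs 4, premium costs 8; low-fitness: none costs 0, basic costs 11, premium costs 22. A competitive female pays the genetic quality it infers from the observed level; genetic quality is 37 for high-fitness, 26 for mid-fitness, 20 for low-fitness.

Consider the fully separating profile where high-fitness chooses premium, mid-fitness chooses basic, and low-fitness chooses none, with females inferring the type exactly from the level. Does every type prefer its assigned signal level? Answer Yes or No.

No

Separating mating payoffs: premium → 37, basic → 26, none → 20.
high-fitness (assigned premium): none: 20 − 0 = 20; basic: 26 − 3 = 23; premium: 37 − 6 = 31. high-fitness stays.
mid-fitness (assigned basic): none: 20 − 0 = 20; basic: 26 − 4 = 22; premium: 37 − 8 = 29. mid-fitness prefers premium.
low-fitness (assigned none): none: 20 − 0 = 20; basic: 26 − 11 = 15; premium: 37 − 22 = 15. low-fitness stays.
At least one type deviates; the separating profile fails.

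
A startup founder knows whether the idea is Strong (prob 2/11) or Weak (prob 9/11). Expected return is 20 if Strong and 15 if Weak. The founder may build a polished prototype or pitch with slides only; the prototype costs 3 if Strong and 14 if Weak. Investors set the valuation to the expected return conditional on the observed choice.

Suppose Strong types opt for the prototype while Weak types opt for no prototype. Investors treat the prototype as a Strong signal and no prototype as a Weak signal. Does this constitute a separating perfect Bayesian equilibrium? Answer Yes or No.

Under these beliefs, the prototype earns valuation 20 and no prototype earns valuation 15.
Strong: the prototype nets 20 − 3 = 17; no prototype nets 15. Strong prefers the prototype.
Weak: the prototype nets 20 − 14 = 6; no prototype nets 15. Weak prefers no prototype.
Neither type deviates, so the separating profile is an equilibrium.

Yes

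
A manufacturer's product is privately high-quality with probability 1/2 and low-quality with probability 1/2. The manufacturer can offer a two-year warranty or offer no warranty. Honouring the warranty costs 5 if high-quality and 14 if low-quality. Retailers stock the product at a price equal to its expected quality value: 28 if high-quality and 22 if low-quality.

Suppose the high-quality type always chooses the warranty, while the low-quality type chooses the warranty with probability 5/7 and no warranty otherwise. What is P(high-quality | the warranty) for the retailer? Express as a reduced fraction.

7/12

P(the warranty) = (1/2)·1 + (1/2)·(5/7) = 6/7.
By Bayes' rule, P(high-quality | the warranty) = (1/2) / (6/7) = 7/12.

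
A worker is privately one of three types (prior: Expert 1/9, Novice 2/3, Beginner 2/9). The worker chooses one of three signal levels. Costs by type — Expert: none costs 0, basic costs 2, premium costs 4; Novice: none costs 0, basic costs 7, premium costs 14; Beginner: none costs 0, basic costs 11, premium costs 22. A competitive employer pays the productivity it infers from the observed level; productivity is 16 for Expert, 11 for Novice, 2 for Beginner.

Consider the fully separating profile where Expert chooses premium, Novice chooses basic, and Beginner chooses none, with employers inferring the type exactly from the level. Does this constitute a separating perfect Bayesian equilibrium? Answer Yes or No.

Yes

Separating wages: premium → 16, basic → 11, none → 2.
Expert (assigned premium): none: 2 − 0 = 2; basic: 11 − 2 = 9; premium: 16 − 4 = 12. Expert stays.
Novice (assigned basic): none: 2 − 0 = 2; basic: 11 − 7 = 4; premium: 16 − 14 = 2. Novice stays.
Beginner (assigned none): none: 2 − 0 = 2; basic: 11 − 11 = 0; premium: 16 − 22 = -6. Beginner stays.
Every type prefers its assigned level; separation holds.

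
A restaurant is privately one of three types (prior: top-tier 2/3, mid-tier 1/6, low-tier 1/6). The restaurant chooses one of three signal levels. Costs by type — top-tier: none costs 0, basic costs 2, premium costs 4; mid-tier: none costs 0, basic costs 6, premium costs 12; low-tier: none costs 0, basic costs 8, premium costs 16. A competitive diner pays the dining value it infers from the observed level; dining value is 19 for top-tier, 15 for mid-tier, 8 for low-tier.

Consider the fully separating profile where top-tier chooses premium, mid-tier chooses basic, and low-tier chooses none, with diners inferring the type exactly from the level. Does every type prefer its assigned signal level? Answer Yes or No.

Separating price premiums: premium → 19, basic → 15, none → 8.
top-tier (assigned premium): none: 8 − 0 = 8; basic: 15 − 2 = 13; premium: 19 − 4 = 15. top-tier stays.
mid-tier (assigned basic): none: 8 − 0 = 8; basic: 15 − 6 = 9; premium: 19 − 12 = 7. mid-tier stays.
low-tier (assigned none): none: 8 − 0 = 8; basic: 15 − 8 = 7; premium: 19 − 16 = 3. low-tier stays.
Every type prefers its assigned level; separation holds.

Yes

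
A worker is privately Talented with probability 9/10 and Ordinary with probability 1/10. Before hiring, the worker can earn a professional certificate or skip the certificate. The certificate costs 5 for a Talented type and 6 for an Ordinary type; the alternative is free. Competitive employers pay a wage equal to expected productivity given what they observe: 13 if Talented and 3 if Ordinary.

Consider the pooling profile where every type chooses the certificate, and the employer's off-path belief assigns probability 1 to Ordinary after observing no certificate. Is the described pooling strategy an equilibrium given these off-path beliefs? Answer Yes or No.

On path, the employer holds the prior and pays 9/10·13 + 1/10·3 = 12. Off path (no certificate), believing Ordinary, it pays 3.
Talented: the certificate nets 12 − 5 = 7; no certificate nets 3. Talented stays.
Ordinary: the certificate nets 12 − 6 = 6; no certificate nets 3. Ordinary stays.
No type deviates, so pooling is sustained.

Yes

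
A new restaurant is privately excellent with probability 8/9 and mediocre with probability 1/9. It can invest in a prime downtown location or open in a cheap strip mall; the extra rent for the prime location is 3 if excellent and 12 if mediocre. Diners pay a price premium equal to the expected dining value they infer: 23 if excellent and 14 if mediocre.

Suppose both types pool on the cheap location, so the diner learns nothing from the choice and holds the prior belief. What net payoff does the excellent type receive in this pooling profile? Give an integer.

Pooled price premium = 8/9·23 + 1/9·14 = 22.
excellent pays no cost for the cheap location, so net payoff = 22.

22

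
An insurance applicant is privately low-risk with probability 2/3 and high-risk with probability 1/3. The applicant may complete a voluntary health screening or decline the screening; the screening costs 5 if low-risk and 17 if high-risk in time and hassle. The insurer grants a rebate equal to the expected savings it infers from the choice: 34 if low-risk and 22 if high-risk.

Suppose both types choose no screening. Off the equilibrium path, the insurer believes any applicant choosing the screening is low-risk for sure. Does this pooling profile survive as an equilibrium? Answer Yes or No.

Yes

On path, the insurer holds the prior and pays 2/3·34 + 1/3·22 = 30. Off path (the screening), believing low-risk, it pays 34.
low-risk: no screening nets 30; the screening nets 34 − 5 = 29. low-risk stays.
high-risk: no screening nets 30; the screening nets 34 − 17 = 17. high-risk stays.
No type deviates, so pooling is sustained.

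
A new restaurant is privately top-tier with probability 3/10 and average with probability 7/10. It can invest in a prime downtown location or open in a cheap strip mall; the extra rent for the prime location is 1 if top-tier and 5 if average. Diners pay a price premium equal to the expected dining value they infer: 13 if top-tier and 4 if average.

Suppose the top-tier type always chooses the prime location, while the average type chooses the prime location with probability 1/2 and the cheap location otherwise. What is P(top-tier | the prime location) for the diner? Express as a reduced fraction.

6/13

P(the prime location) = (3/10)·1 + (7/10)·(1/2) = 13/20.
By Bayes' rule, P(top-tier | the prime location) = (3/10) / (13/20) = 6/13.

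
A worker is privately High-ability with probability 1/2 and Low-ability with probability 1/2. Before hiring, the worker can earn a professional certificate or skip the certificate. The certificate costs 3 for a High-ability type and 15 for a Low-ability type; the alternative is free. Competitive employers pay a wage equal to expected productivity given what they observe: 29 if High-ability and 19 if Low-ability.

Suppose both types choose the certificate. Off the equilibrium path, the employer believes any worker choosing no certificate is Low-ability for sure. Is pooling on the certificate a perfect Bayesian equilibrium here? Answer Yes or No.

On path, the employer holds the prior and pays 1/2·29 + 1/2·19 = 24. Off path (no certificate), believing Low-ability, it pays 19.
High-ability: the certificate nets 24 − 3 = 21; no certificate nets 19. High-ability stays.
Low-ability: the certificate nets 24 − 15 = 9; no certificate nets 19. Low-ability would deviate.
A type deviates, so pooling fails.

No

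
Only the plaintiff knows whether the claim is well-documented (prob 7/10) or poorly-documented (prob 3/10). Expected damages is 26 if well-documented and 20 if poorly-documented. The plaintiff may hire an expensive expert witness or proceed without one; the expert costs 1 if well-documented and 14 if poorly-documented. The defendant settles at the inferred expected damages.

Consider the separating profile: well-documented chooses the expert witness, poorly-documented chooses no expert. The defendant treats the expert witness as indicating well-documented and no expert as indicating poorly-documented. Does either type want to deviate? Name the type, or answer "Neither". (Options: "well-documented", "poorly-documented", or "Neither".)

The expert witness pays 26; no expert pays 20.
well-documented: assigned the expert witness, nets 26 − 1 = 25; deviating to no expert nets 20.
poorly-documented: assigned no expert, nets 20; deviating to the expert witness nets 26 − 14 = 12.
Both types strictly prefer their assigned action; no profitable deviation.

Neither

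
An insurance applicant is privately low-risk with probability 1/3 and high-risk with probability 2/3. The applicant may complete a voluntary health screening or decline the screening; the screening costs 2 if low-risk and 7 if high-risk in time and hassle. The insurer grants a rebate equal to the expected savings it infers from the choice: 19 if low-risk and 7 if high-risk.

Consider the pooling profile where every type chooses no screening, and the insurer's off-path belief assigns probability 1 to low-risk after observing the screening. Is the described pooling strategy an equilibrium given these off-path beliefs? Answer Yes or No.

No

On path, the insurer holds the prior and pays 1/3·19 + 2/3·7 = 11. Off path (the screening), believing low-risk, it pays 19.
low-risk: no screening nets 11; the screening nets 19 − 2 = 17. low-risk would deviate.
high-risk: no screening nets 11; the screening nets 19 − 7 = 12. high-risk would deviate.
A type deviates, so pooling fails.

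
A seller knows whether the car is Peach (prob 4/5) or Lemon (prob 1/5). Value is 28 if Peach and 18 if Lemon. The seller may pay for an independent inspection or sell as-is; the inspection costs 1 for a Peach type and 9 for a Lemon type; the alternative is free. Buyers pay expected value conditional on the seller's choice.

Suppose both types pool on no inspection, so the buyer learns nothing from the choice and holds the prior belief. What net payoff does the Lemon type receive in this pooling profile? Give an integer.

26

Pooled price = 4/5·28 + 1/5·18 = 26.
Lemon pays no cost for no inspection, so net payoff = 26.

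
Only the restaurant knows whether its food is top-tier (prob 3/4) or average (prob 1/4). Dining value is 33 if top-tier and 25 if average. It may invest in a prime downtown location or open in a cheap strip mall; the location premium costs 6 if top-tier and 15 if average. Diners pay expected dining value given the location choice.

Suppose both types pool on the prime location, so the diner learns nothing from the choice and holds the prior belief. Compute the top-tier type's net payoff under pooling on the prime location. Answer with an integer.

25

Pooled price premium = 3/4·33 + 1/4·25 = 31.
top-tier pays cost 6 for the prime location, so net payoff = 31 − 6 = 25.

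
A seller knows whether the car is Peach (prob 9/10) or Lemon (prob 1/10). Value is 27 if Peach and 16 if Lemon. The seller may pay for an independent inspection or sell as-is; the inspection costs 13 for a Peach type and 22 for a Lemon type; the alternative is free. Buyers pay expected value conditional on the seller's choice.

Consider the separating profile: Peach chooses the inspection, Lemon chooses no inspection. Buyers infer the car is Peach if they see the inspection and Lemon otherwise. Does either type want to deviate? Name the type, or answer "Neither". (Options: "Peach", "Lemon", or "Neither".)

The inspection pays 27; no inspection pays 16.
Peach: assigned the inspection, nets 27 − 13 = 14; deviating to no inspection nets 16.
Lemon: assigned no inspection, nets 16; deviating to the inspection nets 27 − 22 = 5.
The Peach type gains 2 by deviating.

Peach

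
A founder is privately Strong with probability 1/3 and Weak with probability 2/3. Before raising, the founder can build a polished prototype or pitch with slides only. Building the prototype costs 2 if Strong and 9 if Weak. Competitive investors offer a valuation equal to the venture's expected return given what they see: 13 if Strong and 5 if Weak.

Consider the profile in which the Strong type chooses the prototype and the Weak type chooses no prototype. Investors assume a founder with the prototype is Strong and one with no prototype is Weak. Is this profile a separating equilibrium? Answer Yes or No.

Under these beliefs, the prototype earns valuation 13 and no prototype earns valuation 5.
Strong: the prototype nets 13 − 2 = 11; no prototype nets 5. Strong prefers the prototype.
Weak: the prototype nets 13 − 9 = 4; no prototype nets 5. Weak prefers no prototype.
Neither type deviates, so the separating profile is an equilibrium.

Yes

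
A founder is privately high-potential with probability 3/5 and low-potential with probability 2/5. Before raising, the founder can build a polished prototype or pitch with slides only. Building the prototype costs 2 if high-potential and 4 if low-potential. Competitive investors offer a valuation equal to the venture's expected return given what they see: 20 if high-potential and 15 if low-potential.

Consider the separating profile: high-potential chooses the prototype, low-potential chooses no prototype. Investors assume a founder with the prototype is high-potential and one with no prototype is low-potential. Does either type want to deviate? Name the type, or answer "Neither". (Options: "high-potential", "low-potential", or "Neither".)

The prototype pays 20; no prototype pays 15.
high-potential: assigned the prototype, nets 20 − 2 = 18; deviating to no prototype nets 15.
low-potential: assigned no prototype, nets 15; deviating to the prototype nets 20 − 4 = 16.
The low-potential type gains 1 by deviating.

low-potential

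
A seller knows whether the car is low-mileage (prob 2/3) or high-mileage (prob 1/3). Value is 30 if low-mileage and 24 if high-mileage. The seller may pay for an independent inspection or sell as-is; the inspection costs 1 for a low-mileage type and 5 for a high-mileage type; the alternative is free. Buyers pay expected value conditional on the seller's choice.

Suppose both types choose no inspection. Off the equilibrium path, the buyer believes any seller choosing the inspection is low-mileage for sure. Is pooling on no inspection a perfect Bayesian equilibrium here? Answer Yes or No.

On path, the buyer holds the prior and pays 2/3·30 + 1/3·24 = 28. Off path (the inspection), believing low-mileage, it pays 30.
low-mileage: no inspection nets 28; the inspection nets 30 − 1 = 29. low-mileage would deviate.
high-mileage: no inspection nets 28; the inspection nets 30 − 5 = 25. high-mileage stays.
A type deviates, so pooling fails.

No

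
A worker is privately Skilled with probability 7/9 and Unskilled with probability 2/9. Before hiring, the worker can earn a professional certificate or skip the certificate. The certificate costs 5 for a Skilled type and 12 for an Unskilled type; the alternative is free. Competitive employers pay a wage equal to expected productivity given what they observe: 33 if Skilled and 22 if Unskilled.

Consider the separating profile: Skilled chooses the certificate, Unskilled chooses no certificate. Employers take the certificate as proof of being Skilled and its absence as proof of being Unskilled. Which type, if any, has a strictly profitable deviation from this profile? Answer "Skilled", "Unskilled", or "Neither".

The certificate pays 33; no certificate pays 22.
Skilled: assigned the certificate, nets 33 − 5 = 28; deviating to no certificate nets 22.
Unskilled: assigned no certificate, nets 22; deviating to the certificate nets 33 − 12 = 21.
Both types strictly prefer their assigned action; no profitable deviation.

Neither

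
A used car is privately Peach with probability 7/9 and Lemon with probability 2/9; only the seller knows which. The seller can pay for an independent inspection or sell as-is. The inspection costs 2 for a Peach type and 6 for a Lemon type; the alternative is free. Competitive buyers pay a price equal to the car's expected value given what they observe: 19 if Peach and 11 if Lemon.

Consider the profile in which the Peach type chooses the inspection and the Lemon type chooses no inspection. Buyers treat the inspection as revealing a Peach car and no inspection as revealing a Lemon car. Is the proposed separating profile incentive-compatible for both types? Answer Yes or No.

Under these beliefs, the inspection earns price 19 and no inspection earns price 11.
Peach: the inspection nets 19 − 2 = 17; no inspection nets 11. Peach prefers the inspection.
Lemon: the inspection nets 19 − 6 = 13; no inspection nets 11. Lemon would deviate to the inspection.
Lemon has a profitable deviation, so the profile is not an equilibrium.

No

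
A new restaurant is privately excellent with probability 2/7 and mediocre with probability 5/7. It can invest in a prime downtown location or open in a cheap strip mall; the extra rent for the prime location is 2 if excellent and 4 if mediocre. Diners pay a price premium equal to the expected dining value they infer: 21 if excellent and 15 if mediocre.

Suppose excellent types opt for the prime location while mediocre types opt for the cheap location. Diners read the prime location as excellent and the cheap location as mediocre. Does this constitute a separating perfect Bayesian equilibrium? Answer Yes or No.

Under these beliefs, the prime location earns price premium 21 and the cheap location earns price premium 15.
excellent: the prime location nets 21 − 2 = 19; the cheap location nets 15. excellent prefers the prime location.
mediocre: the prime location nets 21 − 4 = 17; the cheap location nets 15. mediocre would deviate to the prime location.
mediocre has a profitable deviation, so the profile is not an equilibrium.

No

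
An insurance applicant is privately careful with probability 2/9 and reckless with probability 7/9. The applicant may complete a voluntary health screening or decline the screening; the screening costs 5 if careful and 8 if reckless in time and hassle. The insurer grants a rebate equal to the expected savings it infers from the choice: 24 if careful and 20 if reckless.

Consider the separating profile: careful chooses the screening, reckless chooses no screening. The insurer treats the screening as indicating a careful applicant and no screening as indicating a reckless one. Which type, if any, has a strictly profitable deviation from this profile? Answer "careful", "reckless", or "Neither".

careful

The screening pays 24; no screening pays 20.
careful: assigned the screening, nets 24 − 5 = 19; deviating to no screening nets 20.
reckless: assigned no screening, nets 20; deviating to the screening nets 24 − 8 = 16.
The careful type gains 1 by deviating.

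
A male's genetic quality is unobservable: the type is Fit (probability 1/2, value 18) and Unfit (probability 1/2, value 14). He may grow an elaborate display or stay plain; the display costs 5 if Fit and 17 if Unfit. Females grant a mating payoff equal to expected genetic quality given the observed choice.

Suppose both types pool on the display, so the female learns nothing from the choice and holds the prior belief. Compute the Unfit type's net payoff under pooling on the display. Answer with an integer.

Pooled mating payoff = 1/2·18 + 1/2·14 = 16.
Unfit pays cost 17 for the display, so net payoff = 16 − 17 = -1.

-1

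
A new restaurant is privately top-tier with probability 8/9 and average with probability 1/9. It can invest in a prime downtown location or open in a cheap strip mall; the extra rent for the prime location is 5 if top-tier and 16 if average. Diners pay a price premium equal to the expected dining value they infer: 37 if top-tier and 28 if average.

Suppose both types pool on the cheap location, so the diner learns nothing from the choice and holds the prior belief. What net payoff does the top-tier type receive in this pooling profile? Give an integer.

Pooled price premium = 8/9·37 + 1/9·28 = 36.
top-tier pays no cost for the cheap location, so net payoff = 36.

36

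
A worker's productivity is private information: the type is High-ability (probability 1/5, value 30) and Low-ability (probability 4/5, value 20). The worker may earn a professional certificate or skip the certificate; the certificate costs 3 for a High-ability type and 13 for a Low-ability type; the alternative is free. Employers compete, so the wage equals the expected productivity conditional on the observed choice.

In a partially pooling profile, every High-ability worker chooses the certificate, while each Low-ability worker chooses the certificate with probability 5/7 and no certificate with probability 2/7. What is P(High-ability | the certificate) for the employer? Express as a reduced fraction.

P(the certificate) = (1/5)·1 + (4/5)·(5/7) = 27/35.
By Bayes' rule, P(High-ability | the certificate) = (1/5) / (27/35) = 7/27.

7/27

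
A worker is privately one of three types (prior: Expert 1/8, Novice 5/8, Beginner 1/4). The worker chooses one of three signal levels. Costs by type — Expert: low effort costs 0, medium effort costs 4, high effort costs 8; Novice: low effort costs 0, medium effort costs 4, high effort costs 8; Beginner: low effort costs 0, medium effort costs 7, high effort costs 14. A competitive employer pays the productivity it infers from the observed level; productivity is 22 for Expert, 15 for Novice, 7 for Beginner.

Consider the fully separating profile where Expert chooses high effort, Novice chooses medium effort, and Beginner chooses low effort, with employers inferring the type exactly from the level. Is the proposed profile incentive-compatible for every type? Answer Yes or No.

Separating wages: high effort → 22, medium effort → 15, low effort → 7.
Expert (assigned high effort): low effort: 7 − 0 = 7; medium effort: 15 − 4 = 11; high effort: 22 − 8 = 14. Expert stays.
Novice (assigned medium effort): low effort: 7 − 0 = 7; medium effort: 15 − 4 = 11; high effort: 22 − 8 = 14. Novice prefers high effort.
Beginner (assigned low effort): low effort: 7 − 0 = 7; medium effort: 15 − 7 = 8; high effort: 22 − 14 = 8. Beginner prefers medium effort.
At least one type deviates; the separating profile fails.

No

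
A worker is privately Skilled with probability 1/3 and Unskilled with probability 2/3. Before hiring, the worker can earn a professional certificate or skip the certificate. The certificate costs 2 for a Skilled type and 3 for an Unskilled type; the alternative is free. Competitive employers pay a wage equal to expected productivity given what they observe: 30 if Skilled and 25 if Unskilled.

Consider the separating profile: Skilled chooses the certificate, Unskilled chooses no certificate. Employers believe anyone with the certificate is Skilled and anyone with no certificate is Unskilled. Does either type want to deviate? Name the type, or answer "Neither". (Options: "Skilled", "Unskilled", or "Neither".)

Unskilled

The certificate pays 30; no certificate pays 25.
Skilled: assigned the certificate, nets 30 − 2 = 28; deviating to no certificate nets 25.
Unskilled: assigned no certificate, nets 25; deviating to the certificate nets 30 − 3 = 27.
The Unskilled type gains 2 by deviating.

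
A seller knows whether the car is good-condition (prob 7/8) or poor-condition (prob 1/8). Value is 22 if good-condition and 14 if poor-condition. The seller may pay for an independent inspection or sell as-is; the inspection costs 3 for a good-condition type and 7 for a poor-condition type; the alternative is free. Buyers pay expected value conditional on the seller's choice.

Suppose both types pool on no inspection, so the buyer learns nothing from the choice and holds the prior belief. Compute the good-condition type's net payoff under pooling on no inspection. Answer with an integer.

Pooled price = 7/8·22 + 1/8·14 = 21.
good-condition pays no cost for no inspection, so net payoff = 21.

21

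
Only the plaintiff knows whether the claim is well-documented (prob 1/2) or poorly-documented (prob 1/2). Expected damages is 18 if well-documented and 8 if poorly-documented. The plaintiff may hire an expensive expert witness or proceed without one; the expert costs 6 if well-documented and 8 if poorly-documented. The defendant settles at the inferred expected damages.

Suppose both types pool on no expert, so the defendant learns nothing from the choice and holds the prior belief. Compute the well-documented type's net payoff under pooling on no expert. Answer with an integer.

Pooled settlement = 1/2·18 + 1/2·8 = 13.
well-documented pays no cost for no expert, so net payoff = 13.

13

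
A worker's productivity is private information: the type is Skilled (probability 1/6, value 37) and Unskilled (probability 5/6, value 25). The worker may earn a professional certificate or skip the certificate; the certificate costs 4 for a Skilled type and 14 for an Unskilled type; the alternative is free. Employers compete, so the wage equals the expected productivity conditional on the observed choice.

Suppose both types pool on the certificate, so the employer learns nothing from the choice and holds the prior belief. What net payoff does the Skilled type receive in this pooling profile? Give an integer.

23

Pooled wage = 1/6·37 + 5/6·25 = 27.
Skilled pays cost 4 for the certificate, so net payoff = 27 − 4 = 23.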